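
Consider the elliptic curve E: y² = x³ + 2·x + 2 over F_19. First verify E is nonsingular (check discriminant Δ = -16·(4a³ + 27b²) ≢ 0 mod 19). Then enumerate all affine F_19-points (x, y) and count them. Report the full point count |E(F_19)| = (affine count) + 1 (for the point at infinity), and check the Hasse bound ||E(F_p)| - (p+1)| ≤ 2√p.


Affine points = {(1, 9), (1, 10), (3, 4), (3, 15), (4, 6), (4, 13), (5, 2), (5, 17), (7, 6), (7, 13), (8, 6), (8, 13), (11, 5), (11, 14), (12, 5), (12, 14), (14, 0), (15, 5), (15, 14), (16, 8), (16, 11), (17, 3), (17, 16)}; affine count = 23; |E(F_19)| = 24.

Discriminant check: Δ ∝ 4a³ + 27b² = 4·2³ + 27·2² = 4·8 + 27·4 ≡ 7 (mod 19). Nonzero ⇒ E is nonsingular.
For each x ∈ F_19, compute rhs = x³ + 2·x + 2 mod 19, then count y ∈ F_19 with y² ≡ rhs.
  x = 0: rhs = 2, matching y values: none (0 points).
  x = 1: rhs = 5, matching y values: 9, 10 (2 points).
  x = 2: rhs = 14, matching y values: none (0 points).
  x = 3: rhs = 16, matching y values: 4, 15 (2 points).
  x = 4: rhs = 17, matching y values: 6, 13 (2 points).
  x = 5: rhs = 4, matching y values: 2, 17 (2 points).
  x = 6: rhs = 2, matching y values: none (0 points).
  x = 7: rhs = 17, matching y values: 6, 13 (2 points).
  x = 8: rhs = 17, matching y values: 6, 13 (2 points).
  x = 9: rhs = 8, matching y values: none (0 points).
  x = 10: rhs = 15, matching y values: none (0 points).
  x = 11: rhs = 6, matching y values: 5, 14 (2 points).
  x = 12: rhs = 6, matching y values: 5, 14 (2 points).
  x = 13: rhs = 2, matching y values: none (0 points).
  x = 14: rhs = 0, matching y values: 0 (1 points).
  x = 15: rhs = 6, matching y values: 5, 14 (2 points).
  x = 16: rhs = 7, matching y values: 8, 11 (2 points).
  x = 17: rhs = 9, matching y values: 3, 16 (2 points).
  x = 18: rhs = 18, matching y values: none (0 points).
Total affine count: 23.
Full point count |E(F_19)| = 23 + 1 = 24.
Hasse bound: |24 − (19+1)| = |4| = 4 ≤ 2√19 ≈ 8.7178 ✓.


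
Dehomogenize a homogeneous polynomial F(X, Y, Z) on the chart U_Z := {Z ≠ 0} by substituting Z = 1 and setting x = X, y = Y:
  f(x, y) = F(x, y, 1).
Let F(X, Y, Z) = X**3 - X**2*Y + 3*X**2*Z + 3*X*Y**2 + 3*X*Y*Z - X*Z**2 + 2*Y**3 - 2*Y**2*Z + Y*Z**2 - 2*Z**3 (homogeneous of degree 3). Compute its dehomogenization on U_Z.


f(x, y) = x**3 - x**2*y + 3*x**2 + 3*x*y**2 + 3*x*y - x + 2*y**3 - 2*y**2 + y - 2

On U_Z we set Z = 1. Each monomial c·X^i·Y^j·Z^k in F becomes c·x^i·y^j·1^k = c·x^i·y^j.
Substituting Z = 1: F(X, Y, 1) = x**3 - x**2*y + 3*x**2 + 3*x*y**2 + 3*x*y - x + 2*y**3 - 2*y**2 + y - 2.
Note: deg(f) ≤ deg(F) = 3; strict inequality happens when F is divisible by Z (lost terms).


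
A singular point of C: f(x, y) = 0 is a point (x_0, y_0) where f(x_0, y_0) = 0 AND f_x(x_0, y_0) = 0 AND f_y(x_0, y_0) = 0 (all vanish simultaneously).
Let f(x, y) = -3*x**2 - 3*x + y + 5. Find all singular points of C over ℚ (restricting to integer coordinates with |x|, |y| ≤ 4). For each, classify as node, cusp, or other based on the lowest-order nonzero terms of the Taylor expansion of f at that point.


No singular points in the scanned grid; C is smooth there.

Compute partial derivatives:
  f_x = -6*x - 3.
  f_y = 1.
f_y = 1 is a nonzero constant, so f_y never vanishes: no point (x, y) can satisfy f = f_x = f_y = 0. In particular no (x, y) ∈ {−4, ..., 4}² is singular; the curve is smooth.


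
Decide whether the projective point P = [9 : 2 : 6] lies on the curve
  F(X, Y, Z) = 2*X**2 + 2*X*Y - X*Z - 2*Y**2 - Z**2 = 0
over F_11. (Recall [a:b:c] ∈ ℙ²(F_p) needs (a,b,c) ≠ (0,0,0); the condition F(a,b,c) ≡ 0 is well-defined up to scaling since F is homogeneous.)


F(9,2,6) ≡ 1 (mod 11); P is NOT on the curve.

Evaluate F(9, 2, 6) term-by-term (mod 11).
  2*X**2 ↦ 2·81·1·1 = 162
  2*X*Y ↦ 2·9·2·1 = 36
  -X*Z ↦ -1·9·1·6 = -54
  -2*Y**2 ↦ -2·1·4·1 = -8
  -Z**2 ↦ -1·1·1·36 = -36
Sum: F(9, 2, 6) = (162) + (36) + (-54) + (-8) + (-36) = 100.
Reducing mod 11: 100 ≡ 1 (mod 11).
Since F(a, b, c) ≡ 1 ≠ 0 (mod 11), P does NOT lie on the curve.


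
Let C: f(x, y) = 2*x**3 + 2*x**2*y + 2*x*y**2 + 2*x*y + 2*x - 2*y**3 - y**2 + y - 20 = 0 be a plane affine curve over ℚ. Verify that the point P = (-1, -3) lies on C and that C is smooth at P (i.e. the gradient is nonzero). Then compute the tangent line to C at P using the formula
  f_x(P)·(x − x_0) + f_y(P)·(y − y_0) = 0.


Tangent line at P: 32*x - 35*y - 73 = 0.

Step 1: f(-1, -3) = 0, so P lies on C.
Step 2: partial derivatives
  f_x(x, y) = 6*x**2 + 4*x*y + 2*y**2 + 2*y + 2, f_y(x, y) = 2*x**2 + 4*x*y + 2*x - 6*y**2 - 2*y + 1.
  f_x(P) = 32, f_y(P) = -35 (gradient nonzero, so P is smooth).
Step 3: tangent line at P: 32·(x − -1) + -35·(y − -3) = 0.
Expanding: 32*x - 35*y - 73 = 0.


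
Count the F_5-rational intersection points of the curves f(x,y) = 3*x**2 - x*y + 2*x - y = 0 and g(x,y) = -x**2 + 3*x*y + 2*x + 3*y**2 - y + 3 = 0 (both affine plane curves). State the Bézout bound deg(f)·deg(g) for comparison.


Common zeros: {(2, 2)}; count = 1; Bézout bound = 4.

deg(f) = 2, deg(g) = 2, so Bézout bound = 4.
Scan x ∈ F_5. For each x, list the y ∈ F_5 with f(x, y) ≡ 0 and those with g(x, y) ≡ 0 (mod 5); the common zeros in that column are the intersection.
  x = 0: f ≡ 0 at y ∈ {0}; g ≡ 0 at y ∈ {1}; common: ∅.
  x = 1: f ≡ 0 at y ∈ {0}; g ≡ 0 at y ∈ {2, 4}; common: ∅.
  x = 2: f ≡ 0 at y ∈ {2}; g ≡ 0 at y ∈ {2, 3}; common: {2}.
  x = 3: f ≡ 0 at y ∈ {2}; g ≡ 0 at y ∈ {0, 4}; common: ∅.
  x = 4: f ≡ 0 at y ∈ ∅; g ≡ 0 at y ∈ {0, 3}; common: ∅.
Collecting: common zeros = {(2, 2)}, so the count is 1.
Comparison with the Bézout bound: 1 ≤ 4 = deg(f)·deg(g), as expected for curves with no common component (the affine F_5-count falls short of the bound because intersections may lie at infinity, over extension fields, or carry multiplicity).


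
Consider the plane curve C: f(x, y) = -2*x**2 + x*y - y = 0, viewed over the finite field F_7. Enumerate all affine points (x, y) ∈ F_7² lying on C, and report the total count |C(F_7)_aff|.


Affine F_7-points: {(0, 0), (2, 1), (3, 2), (4, 6), (5, 2), (6, 6)}; count = 6.

For each of the 49 pairs (x, y) ∈ F_7², evaluate f(x, y) mod 7. Record the zeros.
  x = 0: [0↦0, 1↦6, 2↦5, 3↦4, 4↦3, 5↦2, 6↦1]  zeros at y ∈ {0}
  x = 1: [0↦5, 1↦5, 2↦5, 3↦5, 4↦5, 5↦5, 6↦5]  zeros at y ∈ ∅
  x = 2: [0↦6, 1↦0, 2↦1, 3↦2, 4↦3, 5↦4, 6↦5]  zeros at y ∈ {1}
  x = 3: [0↦3, 1↦5, 2↦0, 3↦2, 4↦4, 5↦6, 6↦1]  zeros at y ∈ {2}
  x = 4: [0↦3, 1↦6, 2↦2, 3↦5, 4↦1, 5↦4, 6↦0]  zeros at y ∈ {6}
  x = 5: [0↦6, 1↦3, 2↦0, 3↦4, 4↦1, 5↦5, 6↦2]  zeros at y ∈ {2}
  x = 6: [0↦5, 1↦3, 2↦1, 3↦6, 4↦4, 5↦2, 6↦0]  zeros at y ∈ {6}
Collecting zeros: affine points = {(0, 0), (2, 1), (3, 2), (4, 6), (5, 2), (6, 6)}.
Total count |C(F_7)_aff| = 6.


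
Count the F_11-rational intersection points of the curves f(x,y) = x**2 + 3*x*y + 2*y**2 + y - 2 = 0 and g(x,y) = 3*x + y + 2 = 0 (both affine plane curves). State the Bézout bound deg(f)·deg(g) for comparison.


Common zeros: ∅; count = 0; Bézout bound = 2.

deg(f) = 2, deg(g) = 1, so Bézout bound = 2.
Scan x ∈ F_11. For each x, list the y ∈ F_11 with f(x, y) ≡ 0 and those with g(x, y) ≡ 0 (mod 11); the common zeros in that column are the intersection.
  x = 0: f ≡ 0 at y ∈ ∅; g ≡ 0 at y ∈ {9}; common: ∅.
  x = 1: f ≡ 0 at y ∈ ∅; g ≡ 0 at y ∈ {6}; common: ∅.
  x = 2: f ≡ 0 at y ∈ {1}; g ≡ 0 at y ∈ {3}; common: ∅.
  x = 3: f ≡ 0 at y ∈ {3}; g ≡ 0 at y ∈ {0}; common: ∅.
  x = 4: f ≡ 0 at y ∈ ∅; g ≡ 0 at y ∈ {8}; common: ∅.
  x = 5: f ≡ 0 at y ∈ ∅; g ≡ 0 at y ∈ {5}; common: ∅.
  x = 6: f ≡ 0 at y ∈ {1, 6}; g ≡ 0 at y ∈ {2}; common: ∅.
  x = 7: f ≡ 0 at y ∈ {2, 9}; g ≡ 0 at y ∈ {10}; common: ∅.
  x = 8: f ≡ 0 at y ∈ ∅; g ≡ 0 at y ∈ {7}; common: ∅.
  x = 9: f ≡ 0 at y ∈ {2, 6}; g ≡ 0 at y ∈ {4}; common: ∅.
  x = 10: f ≡ 0 at y ∈ {3, 9}; g ≡ 0 at y ∈ {1}; common: ∅.
Collecting: common zeros = ∅, so the count is 0.
Comparison with the Bézout bound: 0 ≤ 2 = deg(f)·deg(g), as expected for curves with no common component (the affine F_11-count falls short of the bound because intersections may lie at infinity, over extension fields, or carry multiplicity).


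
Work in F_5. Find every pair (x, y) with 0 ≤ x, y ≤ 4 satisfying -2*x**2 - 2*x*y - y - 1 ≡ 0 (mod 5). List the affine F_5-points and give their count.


Affine F_5-points: {(0, 4), (1, 4), (3, 3), (4, 3)}; count = 4.

For each of the 25 pairs (x, y) ∈ F_5², evaluate f(x, y) mod 5. Record the zeros.
  x = 0: [0↦4, 1↦3, 2↦2, 3↦1, 4↦0]  zeros at y ∈ {4}
  x = 1: [0↦2, 1↦4, 2↦1, 3↦3, 4↦0]  zeros at y ∈ {4}
  x = 2: [0↦1, 1↦1, 2↦1, 3↦1, 4↦1]  zeros at y ∈ ∅
  x = 3: [0↦1, 1↦4, 2↦2, 3↦0, 4↦3]  zeros at y ∈ {3}
  x = 4: [0↦2, 1↦3, 2↦4, 3↦0, 4↦1]  zeros at y ∈ {3}
Collecting zeros: affine points = {(0, 4), (1, 4), (3, 3), (4, 3)}.
Total count |C(F_5)_aff| = 4.


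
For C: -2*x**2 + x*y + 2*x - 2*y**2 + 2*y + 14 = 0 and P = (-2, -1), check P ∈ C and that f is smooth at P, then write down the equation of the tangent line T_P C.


Tangent line at P: 9*x + 4*y + 22 = 0.

Step 1: f(-2, -1) = 0, so P lies on C.
Step 2: partial derivatives
  f_x(x, y) = -4*x + y + 2, f_y(x, y) = x - 4*y + 2.
  f_x(P) = 9, f_y(P) = 4 (gradient nonzero, so P is smooth).
Step 3: tangent line at P: 9·(x − -2) + 4·(y − -1) = 0.
Expanding: 9*x + 4*y + 22 = 0.


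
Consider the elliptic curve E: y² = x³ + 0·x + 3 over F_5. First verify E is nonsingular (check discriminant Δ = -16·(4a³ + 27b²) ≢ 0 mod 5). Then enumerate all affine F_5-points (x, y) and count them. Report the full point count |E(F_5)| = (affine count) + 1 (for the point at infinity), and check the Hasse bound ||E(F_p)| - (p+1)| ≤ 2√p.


Affine points = {(1, 2), (1, 3), (2, 1), (2, 4), (3, 0)}; affine count = 5; |E(F_5)| = 6.

Discriminant check: Δ ∝ 4a³ + 27b² = 4·0³ + 27·3² = 4·0 + 27·9 ≡ 3 (mod 5). Nonzero ⇒ E is nonsingular.
For each x ∈ F_5, compute rhs = x³ + 0·x + 3 mod 5, then count y ∈ F_5 with y² ≡ rhs.
  x = 0: rhs = 3, matching y values: none (0 points).
  x = 1: rhs = 4, matching y values: 2, 3 (2 points).
  x = 2: rhs = 1, matching y values: 1, 4 (2 points).
  x = 3: rhs = 0, matching y values: 0 (1 points).
  x = 4: rhs = 2, matching y values: none (0 points).
Total affine count: 5.
Full point count |E(F_5)| = 5 + 1 = 6.
Hasse bound: |6 − (5+1)| = |0| = 0 ≤ 2√5 ≈ 4.4721 ✓.


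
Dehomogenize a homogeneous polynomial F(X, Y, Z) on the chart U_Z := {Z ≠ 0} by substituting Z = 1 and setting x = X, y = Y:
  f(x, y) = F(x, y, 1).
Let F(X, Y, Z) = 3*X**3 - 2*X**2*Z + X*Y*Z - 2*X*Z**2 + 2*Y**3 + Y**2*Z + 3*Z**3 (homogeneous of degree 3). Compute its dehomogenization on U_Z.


f(x, y) = 3*x**3 - 2*x**2 + x*y - 2*x + 2*y**3 + y**2 + 3

On U_Z we set Z = 1. Each monomial c·X^i·Y^j·Z^k in F becomes c·x^i·y^j·1^k = c·x^i·y^j.
Substituting Z = 1: F(X, Y, 1) = 3*x**3 - 2*x**2 + x*y - 2*x + 2*y**3 + y**2 + 3.
Note: deg(f) ≤ deg(F) = 3; strict inequality happens when F is divisible by Z (lost terms).


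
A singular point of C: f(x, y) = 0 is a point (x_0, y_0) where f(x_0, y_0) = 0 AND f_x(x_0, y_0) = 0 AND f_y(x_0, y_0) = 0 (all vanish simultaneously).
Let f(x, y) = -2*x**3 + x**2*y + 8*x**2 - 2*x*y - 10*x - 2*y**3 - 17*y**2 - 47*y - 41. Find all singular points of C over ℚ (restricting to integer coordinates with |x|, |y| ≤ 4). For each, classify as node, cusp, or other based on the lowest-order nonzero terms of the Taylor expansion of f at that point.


Singular points: {(1, -3)}; classification: node.

Compute partial derivatives:
  f_x = -6*x**2 + 2*x*y + 16*x - 2*y - 10.
  f_y = x**2 - 2*x - 6*y**2 - 34*y - 47.
Scan x_0 ∈ {−4, ..., 4}. For each x_0, f_y(x_0, y) is a polynomial in y; find its integer roots y ∈ {−4, ..., 4}, then test f_x and f at those candidates.
  x = -4: f_y(-4, y) = -6*y**2 - 34*y - 23; no integer root y with |y| ≤ 4.
  x = -3: f_y(-3, y) = -6*y**2 - 34*y - 32; no integer root y with |y| ≤ 4.
  x = -2: f_y(-2, y) = -6*y**2 - 34*y - 39; no integer root y with |y| ≤ 4.
  x = -1: f_y(-1, y) = -6*y**2 - 34*y - 44; vanishes at y ∈ {-2}. (-1, -2): f_x = -24 ≠ 0.
  x = 0: f_y(0, y) = -6*y**2 - 34*y - 47; no integer root y with |y| ≤ 4.
  x = 1: f_y(1, y) = -6*y**2 - 34*y - 48; vanishes at y ∈ {-3}. (1, -3): f_x = 0, f = 0 — SINGULAR.
  x = 2: f_y(2, y) = -6*y**2 - 34*y - 47; no integer root y with |y| ≤ 4.
  x = 3: f_y(3, y) = -6*y**2 - 34*y - 44; vanishes at y ∈ {-2}. (3, -2): f_x = -24 ≠ 0.
  x = 4: f_y(4, y) = -6*y**2 - 34*y - 39; no integer root y with |y| ≤ 4.
Only singular point on the grid: (1, -3).
Classify: substitute x = 1 + u, y = -3 + v and expand: f = -2*u**3 + u**2*v - u**2 - 2*v**3 + v**2.
No constant or linear terms (consistent with a singular point). Quadratic part: -u**2 + v**2. Cubic part: -2*u**3 + u**2*v - 2*v**3.
The quadratic part v**2 - u**2 = (v − u)(v + u) splits into two distinct linear factors, so there are two distinct tangent lines y − -3 = ±(x − 1) — this is a node (ordinary double point).
Classification: node.


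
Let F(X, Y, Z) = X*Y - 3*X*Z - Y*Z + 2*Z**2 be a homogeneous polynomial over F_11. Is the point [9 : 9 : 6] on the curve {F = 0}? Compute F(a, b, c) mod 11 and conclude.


F(9,9,6) ≡ 3 (mod 11); P is NOT on the curve.

Evaluate F(9, 9, 6) term-by-term (mod 11).
  X*Y ↦ 1·9·9·1 = 81
  -3*X*Z ↦ -3·9·1·6 = -162
  -Y*Z ↦ -1·1·9·6 = -54
  2*Z**2 ↦ 2·1·1·36 = 72
Sum: F(9, 9, 6) = (81) + (-162) + (-54) + (72) = -63.
Reducing mod 11: -63 ≡ 3 (mod 11).
Since F(a, b, c) ≡ 3 ≠ 0 (mod 11), P does NOT lie on the curve.


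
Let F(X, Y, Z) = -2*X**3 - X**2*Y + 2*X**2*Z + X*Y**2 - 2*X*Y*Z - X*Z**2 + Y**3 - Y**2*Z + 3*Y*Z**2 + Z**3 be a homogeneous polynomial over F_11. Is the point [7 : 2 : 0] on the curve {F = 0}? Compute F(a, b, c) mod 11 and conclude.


F(7,2,0) ≡ 0 (mod 11); P is on the curve.

Evaluate F(7, 2, 0) term-by-term (mod 11).
  -2*X**3 ↦ -2·343·1·1 = -686
  -X**2*Y ↦ -1·49·2·1 = -98
  2*X**2*Z ↦ 2·49·1·0 = 0
  X*Y**2 ↦ 1·7·4·1 = 28
  -2*X*Y*Z ↦ -2·7·2·0 = 0
  -X*Z**2 ↦ -1·7·1·0 = 0
  Y**3 ↦ 1·1·8·1 = 8
  -Y**2*Z ↦ -1·1·4·0 = 0
  3*Y*Z**2 ↦ 3·1·2·0 = 0
  Z**3 ↦ 1·1·1·0 = 0
Sum: F(7, 2, 0) = (-686) + (-98) + (0) + (28) + (0) + (0) + (8) + (0) + (0) + (0) = -748.
Reducing mod 11: -748 ≡ 0 (mod 11).
Since F(a, b, c) ≡ 0 (mod 11), P lies on the curve.


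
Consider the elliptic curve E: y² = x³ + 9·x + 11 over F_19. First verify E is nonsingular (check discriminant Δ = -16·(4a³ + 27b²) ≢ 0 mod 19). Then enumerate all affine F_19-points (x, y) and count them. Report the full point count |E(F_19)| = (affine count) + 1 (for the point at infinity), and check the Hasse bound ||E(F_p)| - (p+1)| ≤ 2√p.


Affine points = {(0, 7), (0, 12), (4, 4), (4, 15), (8, 5), (8, 14), (9, 2), (9, 17), (11, 4), (11, 15), (12, 2), (12, 17), (13, 8), (13, 11), (15, 5), (15, 14), (17, 2), (17, 17), (18, 1), (18, 18)}; affine count = 20; |E(F_19)| = 21.

Discriminant check: Δ ∝ 4a³ + 27b² = 4·9³ + 27·11² = 4·729 + 27·121 ≡ 8 (mod 19). Nonzero ⇒ E is nonsingular.
For each x ∈ F_19, compute rhs = x³ + 9·x + 11 mod 19, then count y ∈ F_19 with y² ≡ rhs.
  x = 0: rhs = 11, matching y values: 7, 12 (2 points).
  x = 1: rhs = 2, matching y values: none (0 points).
  x = 2: rhs = 18, matching y values: none (0 points).
  x = 3: rhs = 8, matching y values: none (0 points).
  x = 4: rhs = 16, matching y values: 4, 15 (2 points).
  x = 5: rhs = 10, matching y values: none (0 points).
  x = 6: rhs = 15, matching y values: none (0 points).
  x = 7: rhs = 18, matching y values: none (0 points).
  x = 8: rhs = 6, matching y values: 5, 14 (2 points).
  x = 9: rhs = 4, matching y values: 2, 17 (2 points).
  x = 10: rhs = 18, matching y values: none (0 points).
  x = 11: rhs = 16, matching y values: 4, 15 (2 points).
  x = 12: rhs = 4, matching y values: 2, 17 (2 points).
  x = 13: rhs = 7, matching y values: 8, 11 (2 points).
  x = 14: rhs = 12, matching y values: none (0 points).
  x = 15: rhs = 6, matching y values: 5, 14 (2 points).
  x = 16: rhs = 14, matching y values: none (0 points).
  x = 17: rhs = 4, matching y values: 2, 17 (2 points).
  x = 18: rhs = 1, matching y values: 1, 18 (2 points).
Total affine count: 20.
Full point count |E(F_19)| = 20 + 1 = 21.
Hasse bound: |21 − (19+1)| = |1| = 1 ≤ 2√19 ≈ 8.7178 ✓.


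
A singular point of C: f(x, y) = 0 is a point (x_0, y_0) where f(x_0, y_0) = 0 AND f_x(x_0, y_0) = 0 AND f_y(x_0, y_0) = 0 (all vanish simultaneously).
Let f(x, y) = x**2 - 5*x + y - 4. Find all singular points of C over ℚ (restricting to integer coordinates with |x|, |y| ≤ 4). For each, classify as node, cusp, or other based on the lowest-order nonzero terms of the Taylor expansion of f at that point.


No singular points in the scanned grid; C is smooth there.

Compute partial derivatives:
  f_x = 2*x - 5.
  f_y = 1.
f_y = 1 is a nonzero constant, so f_y never vanishes: no point (x, y) can satisfy f = f_x = f_y = 0. In particular no (x, y) ∈ {−4, ..., 4}² is singular; the curve is smooth.


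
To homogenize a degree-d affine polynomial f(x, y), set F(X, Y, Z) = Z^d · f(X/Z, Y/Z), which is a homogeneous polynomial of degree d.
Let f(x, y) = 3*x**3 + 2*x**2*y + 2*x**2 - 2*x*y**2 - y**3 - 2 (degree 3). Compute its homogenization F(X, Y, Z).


F(X, Y, Z) = 3*X**3 + 2*X**2*Y + 2*X**2*Z - 2*X*Y**2 - Y**3 - 2*Z**3

deg(f) = 3.
Substitute x = X/Z, y = Y/Z into f, then multiply by Z^3.
  monomial 3·x^3·y^0 ↦ 3·X^3·Y^0·Z^0.
  monomial 2·x^2·y^1 ↦ 2·X^2·Y^1·Z^0.
  monomial 2·x^2·y^0 ↦ 2·X^2·Y^0·Z^1.
  monomial -2·x^1·y^2 ↦ -2·X^1·Y^2·Z^0.
  monomial -1·x^0·y^3 ↦ -1·X^0·Y^3·Z^0.
  monomial -2·x^0·y^0 ↦ -2·X^0·Y^0·Z^3.
Collecting: F(X, Y, Z) = 3*X**3 + 2*X**2*Y + 2*X**2*Z - 2*X*Y**2 - Y**3 - 2*Z**3.


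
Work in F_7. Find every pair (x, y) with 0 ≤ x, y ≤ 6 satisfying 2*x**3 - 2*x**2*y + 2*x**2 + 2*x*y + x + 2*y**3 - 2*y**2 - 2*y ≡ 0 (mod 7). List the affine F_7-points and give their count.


Affine F_7-points: {(0, 0), (1, 3), (2, 4), (2, 5), (2, 6), (5, 6), (6, 1)}; count = 7.

For each of the 49 pairs (x, y) ∈ F_7², evaluate f(x, y) mod 7. Record the zeros.
  x = 0: [0↦0, 1↦5, 2↦4, 3↦2, 4↦4, 5↦1, 6↦5]  zeros at y ∈ {0}
  x = 1: [0↦5, 1↦3, 2↦2, 3↦0, 4↦2, 5↦6, 6↦3]  zeros at y ∈ {3}
  x = 2: [0↦5, 1↦6, 2↦1, 3↦2, 4↦0, 5↦0, 6↦0]  zeros at y ∈ {4, 5, 6}
  x = 3: [0↦5, 1↦5, 2↦6, 3↦6, 4↦3, 5↦2, 6↦1]  zeros at y ∈ ∅
  x = 4: [0↦3, 1↦5, 2↦1, 3↦3, 4↦2, 5↦3, 6↦4]  zeros at y ∈ ∅
  x = 5: [0↦4, 1↦4, 2↦5, 3↦5, 4↦2, 5↦1, 6↦0]  zeros at y ∈ {6}
  x = 6: [0↦6, 1↦0, 2↦2, 3↦3, 4↦1, 5↦1, 6↦1]  zeros at y ∈ {1}
Collecting zeros: affine points = {(0, 0), (1, 3), (2, 4), (2, 5), (2, 6), (5, 6), (6, 1)}.
Total count |C(F_7)_aff| = 7.


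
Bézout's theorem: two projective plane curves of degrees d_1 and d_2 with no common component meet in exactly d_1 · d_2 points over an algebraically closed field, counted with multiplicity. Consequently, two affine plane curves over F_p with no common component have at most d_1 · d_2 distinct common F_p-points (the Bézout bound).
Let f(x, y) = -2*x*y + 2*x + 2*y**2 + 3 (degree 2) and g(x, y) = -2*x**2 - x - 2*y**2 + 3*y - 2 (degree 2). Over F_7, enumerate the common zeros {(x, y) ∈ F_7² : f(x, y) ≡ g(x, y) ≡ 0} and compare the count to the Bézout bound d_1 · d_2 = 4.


Common zeros: {(2, 2)}; count = 1; Bézout bound = 4.

deg(f) = 2, deg(g) = 2, so Bézout bound = 4.
Scan x ∈ F_7. For each x, list the y ∈ F_7 with f(x, y) ≡ 0 and those with g(x, y) ≡ 0 (mod 7); the common zeros in that column are the intersection.
  x = 0: f ≡ 0 at y ∈ {3, 4}; g ≡ 0 at y ∈ {6}; common: ∅.
  x = 1: f ≡ 0 at y ∈ ∅; g ≡ 0 at y ∈ {2, 3}; common: ∅.
  x = 2: f ≡ 0 at y ∈ {0, 2}; g ≡ 0 at y ∈ {2, 3}; common: {2}.
  x = 3: f ≡ 0 at y ∈ ∅; g ≡ 0 at y ∈ {6}; common: ∅.
  x = 4: f ≡ 0 at y ∈ {5, 6}; g ≡ 0 at y ∈ ∅; common: ∅.
  x = 5: f ≡ 0 at y ∈ ∅; g ≡ 0 at y ∈ {1, 4}; common: ∅.
  x = 6: f ≡ 0 at y ∈ ∅; g ≡ 0 at y ∈ ∅; common: ∅.
Collecting: common zeros = {(2, 2)}, so the count is 1.
Comparison with the Bézout bound: 1 ≤ 4 = deg(f)·deg(g), as expected for curves with no common component (the affine F_7-count falls short of the bound because intersections may lie at infinity, over extension fields, or carry multiplicity).


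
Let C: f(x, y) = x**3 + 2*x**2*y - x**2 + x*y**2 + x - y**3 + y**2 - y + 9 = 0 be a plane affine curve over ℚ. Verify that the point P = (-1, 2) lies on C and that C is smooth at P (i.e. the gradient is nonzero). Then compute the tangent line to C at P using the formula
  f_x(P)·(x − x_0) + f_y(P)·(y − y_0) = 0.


Tangent line at P: 2*x - 11*y + 24 = 0.

Step 1: f(-1, 2) = 0, so P lies on C.
Step 2: partial derivatives
  f_x(x, y) = 3*x**2 + 4*x*y - 2*x + y**2 + 1, f_y(x, y) = 2*x**2 + 2*x*y - 3*y**2 + 2*y - 1.
  f_x(P) = 2, f_y(P) = -11 (gradient nonzero, so P is smooth).
Step 3: tangent line at P: 2·(x − -1) + -11·(y − 2) = 0.
Expanding: 2*x - 11*y + 24 = 0.


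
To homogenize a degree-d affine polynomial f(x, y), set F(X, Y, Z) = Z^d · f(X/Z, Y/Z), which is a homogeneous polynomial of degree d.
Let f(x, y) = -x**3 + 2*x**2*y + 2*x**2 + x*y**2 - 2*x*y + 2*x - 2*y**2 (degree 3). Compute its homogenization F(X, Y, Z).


F(X, Y, Z) = -X**3 + 2*X**2*Y + 2*X**2*Z + X*Y**2 - 2*X*Y*Z + 2*X*Z**2 - 2*Y**2*Z

deg(f) = 3.
Substitute x = X/Z, y = Y/Z into f, then multiply by Z^3.
  monomial -1·x^3·y^0 ↦ -1·X^3·Y^0·Z^0.
  monomial 2·x^2·y^1 ↦ 2·X^2·Y^1·Z^0.
  monomial 2·x^2·y^0 ↦ 2·X^2·Y^0·Z^1.
  monomial 1·x^1·y^2 ↦ 1·X^1·Y^2·Z^0.
  monomial -2·x^1·y^1 ↦ -2·X^1·Y^1·Z^1.
  monomial 2·x^1·y^0 ↦ 2·X^1·Y^0·Z^2.
  monomial -2·x^0·y^2 ↦ -2·X^0·Y^2·Z^1.
Collecting: F(X, Y, Z) = -X**3 + 2*X**2*Y + 2*X**2*Z + X*Y**2 - 2*X*Y*Z + 2*X*Z**2 - 2*Y**2*Z.


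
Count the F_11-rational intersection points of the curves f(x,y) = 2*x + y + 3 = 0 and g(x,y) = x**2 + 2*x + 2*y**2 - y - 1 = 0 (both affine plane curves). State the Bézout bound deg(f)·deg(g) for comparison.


Common zeros: {(5, 9), (9, 1)}; count = 2; Bézout bound = 2.

deg(f) = 1, deg(g) = 2, so Bézout bound = 2.
Scan x ∈ F_11. For each x, list the y ∈ F_11 with f(x, y) ≡ 0 and those with g(x, y) ≡ 0 (mod 11); the common zeros in that column are the intersection.
  x = 0: f ≡ 0 at y ∈ {8}; g ≡ 0 at y ∈ {1, 5}; common: ∅.
  x = 1: f ≡ 0 at y ∈ {6}; g ≡ 0 at y ∈ ∅; common: ∅.
  x = 2: f ≡ 0 at y ∈ {4}; g ≡ 0 at y ∈ {3}; common: ∅.
  x = 3: f ≡ 0 at y ∈ {2}; g ≡ 0 at y ∈ ∅; common: ∅.
  x = 4: f ≡ 0 at y ∈ {0}; g ≡ 0 at y ∈ {8, 9}; common: ∅.
  x = 5: f ≡ 0 at y ∈ {9}; g ≡ 0 at y ∈ {8, 9}; common: {9}.
  x = 6: f ≡ 0 at y ∈ {7}; g ≡ 0 at y ∈ ∅; common: ∅.
  x = 7: f ≡ 0 at y ∈ {5}; g ≡ 0 at y ∈ {3}; common: ∅.
  x = 8: f ≡ 0 at y ∈ {3}; g ≡ 0 at y ∈ ∅; common: ∅.
  x = 9: f ≡ 0 at y ∈ {1}; g ≡ 0 at y ∈ {1, 5}; common: {1}.
  x = 10: f ≡ 0 at y ∈ {10}; g ≡ 0 at y ∈ ∅; common: ∅.
Collecting: common zeros = {(5, 9), (9, 1)}, so the count is 2.
Comparison with the Bézout bound: 2 ≤ 2 = deg(f)·deg(g), as expected for curves with no common component (the bound is attained).


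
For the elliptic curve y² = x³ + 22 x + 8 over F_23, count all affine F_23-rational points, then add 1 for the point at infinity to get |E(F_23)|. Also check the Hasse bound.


Affine points = {(0, 10), (0, 13), (1, 10), (1, 13), (3, 3), (3, 20), (5, 6), (5, 17), (8, 11), (8, 12), (10, 3), (10, 20), (14, 1), (14, 22), (18, 7), (18, 16), (21, 5), (21, 18), (22, 10), (22, 13)}; affine count = 20; |E(F_23)| = 21.

Discriminant check: Δ ∝ 4a³ + 27b² = 4·22³ + 27·8² = 4·10648 + 27·64 ≡ 22 (mod 23). Nonzero ⇒ E is nonsingular.
For each x ∈ F_23, compute rhs = x³ + 22·x + 8 mod 23, then count y ∈ F_23 with y² ≡ rhs.
  x = 0: rhs = 8, matching y values: 10, 13 (2 points).
  x = 1: rhs = 8, matching y values: 10, 13 (2 points).
  x = 2: rhs = 14, matching y values: none (0 points).
  x = 3: rhs = 9, matching y values: 3, 20 (2 points).
  x = 4: rhs = 22, matching y values: none (0 points).
  x = 5: rhs = 13, matching y values: 6, 17 (2 points).
  x = 6: rhs = 11, matching y values: none (0 points).
  x = 7: rhs = 22, matching y values: none (0 points).
  x = 8: rhs = 6, matching y values: 11, 12 (2 points).
  x = 9: rhs = 15, matching y values: none (0 points).
  x = 10: rhs = 9, matching y values: 3, 20 (2 points).
  x = 11: rhs = 17, matching y values: none (0 points).
  x = 12: rhs = 22, matching y values: none (0 points).
  x = 13: rhs = 7, matching y values: none (0 points).
  x = 14: rhs = 1, matching y values: 1, 22 (2 points).
  x = 15: rhs = 10, matching y values: none (0 points).
  x = 16: rhs = 17, matching y values: none (0 points).
  x = 17: rhs = 5, matching y values: none (0 points).
  x = 18: rhs = 3, matching y values: 7, 16 (2 points).
  x = 19: rhs = 17, matching y values: none (0 points).
  x = 20: rhs = 7, matching y values: none (0 points).
  x = 21: rhs = 2, matching y values: 5, 18 (2 points).
  x = 22: rhs = 8, matching y values: 10, 13 (2 points).
Total affine count: 20.
Full point count |E(F_23)| = 20 + 1 = 21.
Hasse bound: |21 − (23+1)| = |-3| = 3 ≤ 2√23 ≈ 9.5917 ✓.


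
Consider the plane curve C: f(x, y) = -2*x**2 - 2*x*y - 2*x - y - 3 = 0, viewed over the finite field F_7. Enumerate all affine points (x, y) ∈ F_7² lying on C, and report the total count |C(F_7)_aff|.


Affine F_7-points: {(0, 4), (1, 0), (2, 4), (4, 3), (5, 0), (6, 3)}; count = 6.

For each of the 49 pairs (x, y) ∈ F_7², evaluate f(x, y) mod 7. Record the zeros.
  x = 0: [0↦4, 1↦3, 2↦2, 3↦1, 4↦0, 5↦6, 6↦5]  zeros at y ∈ {4}
  x = 1: [0↦0, 1↦4, 2↦1, 3↦5, 4↦2, 5↦6, 6↦3]  zeros at y ∈ {0}
  x = 2: [0↦6, 1↦1, 2↦3, 3↦5, 4↦0, 5↦2, 6↦4]  zeros at y ∈ {4}
  x = 3: [0↦1, 1↦1, 2↦1, 3↦1, 4↦1, 5↦1, 6↦1]  zeros at y ∈ ∅
  x = 4: [0↦6, 1↦4, 2↦2, 3↦0, 4↦5, 5↦3, 6↦1]  zeros at y ∈ {3}
  x = 5: [0↦0, 1↦3, 2↦6, 3↦2, 4↦5, 5↦1, 6↦4]  zeros at y ∈ {0}
  x = 6: [0↦4, 1↦5, 2↦6, 3↦0, 4↦1, 5↦2, 6↦3]  zeros at y ∈ {3}
Collecting zeros: affine points = {(0, 4), (1, 0), (2, 4), (4, 3), (5, 0), (6, 3)}.
Total count |C(F_7)_aff| = 6.


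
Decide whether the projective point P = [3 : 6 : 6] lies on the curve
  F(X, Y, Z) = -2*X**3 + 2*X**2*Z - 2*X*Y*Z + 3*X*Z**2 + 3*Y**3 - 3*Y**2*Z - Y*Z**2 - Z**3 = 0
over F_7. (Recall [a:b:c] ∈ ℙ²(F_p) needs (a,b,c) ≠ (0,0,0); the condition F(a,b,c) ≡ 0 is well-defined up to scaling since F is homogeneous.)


F(3,6,6) ≡ 3 (mod 7); P is NOT on the curve.

Evaluate F(3, 6, 6) term-by-term (mod 7).
  -2*X**3 ↦ -2·27·1·1 = -54
  2*X**2*Z ↦ 2·9·1·6 = 108
  -2*X*Y*Z ↦ -2·3·6·6 = -216
  3*X*Z**2 ↦ 3·3·1·36 = 324
  3*Y**3 ↦ 3·1·216·1 = 648
  -3*Y**2*Z ↦ -3·1·36·6 = -648
  -Y*Z**2 ↦ -1·1·6·36 = -216
  -Z**3 ↦ -1·1·1·216 = -216
Sum: F(3, 6, 6) = (-54) + (108) + (-216) + (324) + (648) + (-648) + (-216) + (-216) = -270.
Reducing mod 7: -270 ≡ 3 (mod 7).
Since F(a, b, c) ≡ 3 ≠ 0 (mod 7), P does NOT lie on the curve.


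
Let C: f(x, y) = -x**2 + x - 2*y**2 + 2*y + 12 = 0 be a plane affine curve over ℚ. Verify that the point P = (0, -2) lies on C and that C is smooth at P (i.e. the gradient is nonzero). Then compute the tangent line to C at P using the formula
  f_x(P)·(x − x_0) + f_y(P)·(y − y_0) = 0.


Tangent line at P: x + 10*y + 20 = 0.

Step 1: f(0, -2) = 0, so P lies on C.
Step 2: partial derivatives
  f_x(x, y) = 1 - 2*x, f_y(x, y) = 2 - 4*y.
  f_x(P) = 1, f_y(P) = 10 (gradient nonzero, so P is smooth).
Step 3: tangent line at P: 1·(x − 0) + 10·(y − -2) = 0.
Expanding: x + 10*y + 20 = 0.


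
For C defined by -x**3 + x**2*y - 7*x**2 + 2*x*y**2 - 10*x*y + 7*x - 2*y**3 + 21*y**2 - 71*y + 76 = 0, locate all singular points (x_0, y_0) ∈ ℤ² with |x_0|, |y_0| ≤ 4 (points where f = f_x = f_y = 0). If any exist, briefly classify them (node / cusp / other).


Singular points: {(-1, 3)}; classification: node.

Compute partial derivatives:
  f_x = -3*x**2 + 2*x*y - 14*x + 2*y**2 - 10*y + 7.
  f_y = x**2 + 4*x*y - 10*x - 6*y**2 + 42*y - 71.
Scan x_0 ∈ {−4, ..., 4}. For each x_0, f_y(x_0, y) is a polynomial in y; find its integer roots y ∈ {−4, ..., 4}, then test f_x and f at those candidates.
  x = -4: f_y(-4, y) = -6*y**2 + 26*y - 15; no integer root y with |y| ≤ 4.
  x = -3: f_y(-3, y) = -6*y**2 + 30*y - 32; no integer root y with |y| ≤ 4.
  x = -2: f_y(-2, y) = -6*y**2 + 34*y - 47; no integer root y with |y| ≤ 4.
  x = -1: f_y(-1, y) = -6*y**2 + 38*y - 60; vanishes at y ∈ {3}. (-1, 3): f_x = 0, f = 0 — SINGULAR.
  x = 0: f_y(0, y) = -6*y**2 + 42*y - 71; no integer root y with |y| ≤ 4.
  x = 1: f_y(1, y) = -6*y**2 + 46*y - 80; no integer root y with |y| ≤ 4.
  x = 2: f_y(2, y) = -6*y**2 + 50*y - 87; no integer root y with |y| ≤ 4.
  x = 3: f_y(3, y) = -6*y**2 + 54*y - 92; no integer root y with |y| ≤ 4.
  x = 4: f_y(4, y) = -6*y**2 + 58*y - 95; no integer root y with |y| ≤ 4.
Only singular point on the grid: (-1, 3).
Classify: substitute x = -1 + u, y = 3 + v and expand: f = -u**3 + u**2*v - u**2 + 2*u*v**2 - 2*v**3 + v**2.
No constant or linear terms (consistent with a singular point). Quadratic part: -u**2 + v**2. Cubic part: -u**3 + u**2*v + 2*u*v**2 - 2*v**3.
The quadratic part v**2 - u**2 = (v − u)(v + u) splits into two distinct linear factors, so there are two distinct tangent lines y − 3 = ±(x − -1) — this is a node (ordinary double point).
Classification: node.


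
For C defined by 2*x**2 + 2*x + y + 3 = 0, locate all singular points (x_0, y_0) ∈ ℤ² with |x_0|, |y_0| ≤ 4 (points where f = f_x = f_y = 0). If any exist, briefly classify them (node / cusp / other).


No singular points in the scanned grid; C is smooth there.

Compute partial derivatives:
  f_x = 4*x + 2.
  f_y = 1.
f_y = 1 is a nonzero constant, so f_y never vanishes: no point (x, y) can satisfy f = f_x = f_y = 0. In particular no (x, y) ∈ {−4, ..., 4}² is singular; the curve is smooth.


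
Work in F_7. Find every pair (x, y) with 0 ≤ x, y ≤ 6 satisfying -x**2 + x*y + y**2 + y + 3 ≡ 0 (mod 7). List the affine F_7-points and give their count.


Affine F_7-points: {(4, 1)}; count = 1.

For each of the 49 pairs (x, y) ∈ F_7², evaluate f(x, y) mod 7. Record the zeros.
  x = 0: [0↦3, 1↦5, 2↦2, 3↦1, 4↦2, 5↦5, 6↦3]  zeros at y ∈ ∅
  x = 1: [0↦2, 1↦5, 2↦3, 3↦3, 4↦5, 5↦2, 6↦1]  zeros at y ∈ ∅
  x = 2: [0↦6, 1↦3, 2↦2, 3↦3, 4↦6, 5↦4, 6↦4]  zeros at y ∈ ∅
  x = 3: [0↦1, 1↦6, 2↦6, 3↦1, 4↦5, 5↦4, 6↦5]  zeros at y ∈ ∅
  x = 4: [0↦1, 1↦0, 2↦1, 3↦4, 4↦2, 5↦2, 6↦4]  zeros at y ∈ {1}
  x = 5: [0↦6, 1↦6, 2↦1, 3↦5, 4↦4, 5↦5, 6↦1]  zeros at y ∈ ∅
  x = 6: [0↦2, 1↦3, 2↦6, 3↦4, 4↦4, 5↦6, 6↦3]  zeros at y ∈ ∅
Collecting zeros: affine points = {(4, 1)}.
Total count |C(F_7)_aff| = 1.


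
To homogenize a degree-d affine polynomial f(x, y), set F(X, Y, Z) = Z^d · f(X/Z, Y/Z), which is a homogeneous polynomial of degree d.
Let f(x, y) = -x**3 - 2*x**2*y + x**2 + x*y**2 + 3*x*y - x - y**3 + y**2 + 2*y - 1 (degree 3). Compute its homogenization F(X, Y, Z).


F(X, Y, Z) = -X**3 - 2*X**2*Y + X**2*Z + X*Y**2 + 3*X*Y*Z - X*Z**2 - Y**3 + Y**2*Z + 2*Y*Z**2 - Z**3

deg(f) = 3.
Substitute x = X/Z, y = Y/Z into f, then multiply by Z^3.
  monomial -1·x^3·y^0 ↦ -1·X^3·Y^0·Z^0.
  monomial -2·x^2·y^1 ↦ -2·X^2·Y^1·Z^0.
  monomial 1·x^2·y^0 ↦ 1·X^2·Y^0·Z^1.
  monomial 1·x^1·y^2 ↦ 1·X^1·Y^2·Z^0.
  monomial 3·x^1·y^1 ↦ 3·X^1·Y^1·Z^1.
  monomial -1·x^1·y^0 ↦ -1·X^1·Y^0·Z^2.
  monomial -1·x^0·y^3 ↦ -1·X^0·Y^3·Z^0.
  monomial 1·x^0·y^2 ↦ 1·X^0·Y^2·Z^1.
  monomial 2·x^0·y^1 ↦ 2·X^0·Y^1·Z^2.
  monomial -1·x^0·y^0 ↦ -1·X^0·Y^0·Z^3.
Collecting: F(X, Y, Z) = -X**3 - 2*X**2*Y + X**2*Z + X*Y**2 + 3*X*Y*Z - X*Z**2 - Y**3 + Y**2*Z + 2*Y*Z**2 - Z**3.


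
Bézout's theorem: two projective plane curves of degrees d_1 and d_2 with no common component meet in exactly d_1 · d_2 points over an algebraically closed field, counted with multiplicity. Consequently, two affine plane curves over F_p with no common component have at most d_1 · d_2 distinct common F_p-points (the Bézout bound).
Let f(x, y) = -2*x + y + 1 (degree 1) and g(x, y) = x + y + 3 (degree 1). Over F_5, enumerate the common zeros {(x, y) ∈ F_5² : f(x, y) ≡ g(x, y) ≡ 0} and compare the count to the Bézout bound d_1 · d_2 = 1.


Common zeros: {(1, 1)}; count = 1; Bézout bound = 1.

deg(f) = 1, deg(g) = 1, so Bézout bound = 1.
Scan x ∈ F_5. For each x, list the y ∈ F_5 with f(x, y) ≡ 0 and those with g(x, y) ≡ 0 (mod 5); the common zeros in that column are the intersection.
  x = 0: f ≡ 0 at y ∈ {4}; g ≡ 0 at y ∈ {2}; common: ∅.
  x = 1: f ≡ 0 at y ∈ {1}; g ≡ 0 at y ∈ {1}; common: {1}.
  x = 2: f ≡ 0 at y ∈ {3}; g ≡ 0 at y ∈ {0}; common: ∅.
  x = 3: f ≡ 0 at y ∈ {0}; g ≡ 0 at y ∈ {4}; common: ∅.
  x = 4: f ≡ 0 at y ∈ {2}; g ≡ 0 at y ∈ {3}; common: ∅.
Collecting: common zeros = {(1, 1)}, so the count is 1.
Comparison with the Bézout bound: 1 ≤ 1 = deg(f)·deg(g), as expected for curves with no common component (the bound is attained).


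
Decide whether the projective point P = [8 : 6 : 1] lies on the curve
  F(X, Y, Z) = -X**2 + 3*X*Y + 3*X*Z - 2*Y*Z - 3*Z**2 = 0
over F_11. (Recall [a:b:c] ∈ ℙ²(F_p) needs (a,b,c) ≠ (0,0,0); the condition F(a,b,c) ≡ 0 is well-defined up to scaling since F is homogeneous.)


F(8,6,1) ≡ 1 (mod 11); P is NOT on the curve.

Evaluate F(8, 6, 1) term-by-term (mod 11).
  -X**2 ↦ -1·64·1·1 = -64
  3*X*Y ↦ 3·8·6·1 = 144
  3*X*Z ↦ 3·8·1·1 = 24
  -2*Y*Z ↦ -2·1·6·1 = -12
  -3*Z**2 ↦ -3·1·1·1 = -3
Sum: F(8, 6, 1) = (-64) + (144) + (24) + (-12) + (-3) = 89.
Reducing mod 11: 89 ≡ 1 (mod 11).
Since F(a, b, c) ≡ 1 ≠ 0 (mod 11), P does NOT lie on the curve.


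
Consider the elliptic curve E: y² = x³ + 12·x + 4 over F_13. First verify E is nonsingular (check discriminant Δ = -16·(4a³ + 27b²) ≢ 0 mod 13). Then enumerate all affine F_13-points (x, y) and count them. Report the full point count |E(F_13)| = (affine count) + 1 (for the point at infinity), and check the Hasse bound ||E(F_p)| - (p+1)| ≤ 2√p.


Affine points = {(0, 2), (0, 11), (1, 2), (1, 11), (2, 6), (2, 7), (4, 5), (4, 8), (8, 1), (8, 12), (9, 3), (9, 10), (12, 2), (12, 11)}; affine count = 14; |E(F_13)| = 15.

Discriminant check: Δ ∝ 4a³ + 27b² = 4·12³ + 27·4² = 4·1728 + 27·16 ≡ 12 (mod 13). Nonzero ⇒ E is nonsingular.
For each x ∈ F_13, compute rhs = x³ + 12·x + 4 mod 13, then count y ∈ F_13 with y² ≡ rhs.
  x = 0: rhs = 4, matching y values: 2, 11 (2 points).
  x = 1: rhs = 4, matching y values: 2, 11 (2 points).
  x = 2: rhs = 10, matching y values: 6, 7 (2 points).
  x = 3: rhs = 2, matching y values: none (0 points).
  x = 4: rhs = 12, matching y values: 5, 8 (2 points).
  x = 5: rhs = 7, matching y values: none (0 points).
  x = 6: rhs = 6, matching y values: none (0 points).
  x = 7: rhs = 2, matching y values: none (0 points).
  x = 8: rhs = 1, matching y values: 1, 12 (2 points).
  x = 9: rhs = 9, matching y values: 3, 10 (2 points).
  x = 10: rhs = 6, matching y values: none (0 points).
  x = 11: rhs = 11, matching y values: none (0 points).
  x = 12: rhs = 4, matching y values: 2, 11 (2 points).
Total affine count: 14.
Full point count |E(F_13)| = 14 + 1 = 15.
Hasse bound: |15 − (13+1)| = |1| = 1 ≤ 2√13 ≈ 7.2111 ✓.


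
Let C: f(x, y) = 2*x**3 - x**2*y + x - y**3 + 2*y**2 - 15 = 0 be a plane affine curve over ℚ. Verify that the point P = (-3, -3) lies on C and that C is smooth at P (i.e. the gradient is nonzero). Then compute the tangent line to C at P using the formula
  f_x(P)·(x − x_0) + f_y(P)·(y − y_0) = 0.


Tangent line at P: 37*x - 48*y - 33 = 0.

Step 1: f(-3, -3) = 0, so P lies on C.
Step 2: partial derivatives
  f_x(x, y) = 6*x**2 - 2*x*y + 1, f_y(x, y) = -x**2 - 3*y**2 + 4*y.
  f_x(P) = 37, f_y(P) = -48 (gradient nonzero, so P is smooth).
Step 3: tangent line at P: 37·(x − -3) + -48·(y − -3) = 0.
Expanding: 37*x - 48*y - 33 = 0.


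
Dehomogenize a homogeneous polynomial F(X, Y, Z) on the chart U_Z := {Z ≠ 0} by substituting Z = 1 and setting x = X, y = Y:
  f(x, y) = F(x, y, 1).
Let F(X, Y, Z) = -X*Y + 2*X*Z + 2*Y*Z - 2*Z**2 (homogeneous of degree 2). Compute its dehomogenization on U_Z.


f(x, y) = -x*y + 2*x + 2*y - 2

On U_Z we set Z = 1. Each monomial c·X^i·Y^j·Z^k in F becomes c·x^i·y^j·1^k = c·x^i·y^j.
Substituting Z = 1: F(X, Y, 1) = -x*y + 2*x + 2*y - 2.
Note: deg(f) ≤ deg(F) = 2; strict inequality happens when F is divisible by Z (lost terms).


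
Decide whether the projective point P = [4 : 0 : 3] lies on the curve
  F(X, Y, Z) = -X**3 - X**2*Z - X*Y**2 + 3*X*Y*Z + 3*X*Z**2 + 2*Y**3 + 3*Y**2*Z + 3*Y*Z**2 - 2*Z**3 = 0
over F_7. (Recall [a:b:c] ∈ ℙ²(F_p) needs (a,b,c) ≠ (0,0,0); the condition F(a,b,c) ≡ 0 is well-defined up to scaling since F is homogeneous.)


F(4,0,3) ≡ 5 (mod 7); P is NOT on the curve.

Evaluate F(4, 0, 3) term-by-term (mod 7).
  -X**3 ↦ -1·64·1·1 = -64
  -X**2*Z ↦ -1·16·1·3 = -48
  -X*Y**2 ↦ -1·4·0·1 = 0
  3*X*Y*Z ↦ 3·4·0·3 = 0
  3*X*Z**2 ↦ 3·4·1·9 = 108
  2*Y**3 ↦ 2·1·0·1 = 0
  3*Y**2*Z ↦ 3·1·0·3 = 0
  3*Y*Z**2 ↦ 3·1·0·9 = 0
  -2*Z**3 ↦ -2·1·1·27 = -54
Sum: F(4, 0, 3) = (-64) + (-48) + (0) + (0) + (108) + (0) + (0) + (0) + (-54) = -58.
Reducing mod 7: -58 ≡ 5 (mod 7).
Since F(a, b, c) ≡ 5 ≠ 0 (mod 7), P does NOT lie on the curve.


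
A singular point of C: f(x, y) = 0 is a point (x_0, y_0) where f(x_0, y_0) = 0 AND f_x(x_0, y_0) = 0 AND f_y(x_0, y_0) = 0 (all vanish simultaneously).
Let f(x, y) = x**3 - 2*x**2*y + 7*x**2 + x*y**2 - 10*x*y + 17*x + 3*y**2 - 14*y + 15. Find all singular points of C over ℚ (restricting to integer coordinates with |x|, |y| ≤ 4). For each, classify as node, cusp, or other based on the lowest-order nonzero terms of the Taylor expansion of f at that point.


Singular points: {(-2, 1)}; classification: node.

Compute partial derivatives:
  f_x = 3*x**2 - 4*x*y + 14*x + y**2 - 10*y + 17.
  f_y = -2*x**2 + 2*x*y - 10*x + 6*y - 14.
Scan x_0 ∈ {−4, ..., 4}. For each x_0, f_y(x_0, y) is a polynomial in y; find its integer roots y ∈ {−4, ..., 4}, then test f_x and f at those candidates.
  x = -4: f_y(-4, y) = -2*y - 6; vanishes at y ∈ {-3}. (-4, -3): f_x = 0 but f = 4 ≠ 0.
  x = -3: f_y(-3, y) = -2; no integer root y with |y| ≤ 4.
  x = -2: f_y(-2, y) = 2*y - 2; vanishes at y ∈ {1}. (-2, 1): f_x = 0, f = 0 — SINGULAR.
  x = -1: f_y(-1, y) = 4*y - 6; no integer root y with |y| ≤ 4.
  x = 0: f_y(0, y) = 6*y - 14; no integer root y with |y| ≤ 4.
  x = 1: f_y(1, y) = 8*y - 26; no integer root y with |y| ≤ 4.
  x = 2: f_y(2, y) = 10*y - 42; no integer root y with |y| ≤ 4.
  x = 3: f_y(3, y) = 12*y - 62; no integer root y with |y| ≤ 4.
  x = 4: f_y(4, y) = 14*y - 86; no integer root y with |y| ≤ 4.
Only singular point on the grid: (-2, 1).
Classify: substitute x = -2 + u, y = 1 + v and expand: f = u**3 - 2*u**2*v - u**2 + u*v**2 + v**2.
No constant or linear terms (consistent with a singular point). Quadratic part: -u**2 + v**2. Cubic part: u**3 - 2*u**2*v + u*v**2.
The quadratic part v**2 - u**2 = (v − u)(v + u) splits into two distinct linear factors, so there are two distinct tangent lines y − 1 = ±(x − -2) — this is a node (ordinary double point).
Classification: node.
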